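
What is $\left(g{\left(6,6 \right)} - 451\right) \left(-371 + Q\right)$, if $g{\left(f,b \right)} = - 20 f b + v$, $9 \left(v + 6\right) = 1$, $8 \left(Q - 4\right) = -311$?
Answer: $\frac{4299028}{9} \approx 4.7767 \cdot 10^{5}$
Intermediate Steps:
$Q = - \frac{279}{8}$ ($Q = 4 + \frac{1}{8} \left(-311\right) = 4 - \frac{311}{8} = - \frac{279}{8} \approx -34.875$)
$v = - \frac{53}{9}$ ($v = -6 + \frac{1}{9} \cdot 1 = -6 + \frac{1}{9} = - \frac{53}{9} \approx -5.8889$)
$g{\left(f,b \right)} = - \frac{53}{9} - 20 b f$ ($g{\left(f,b \right)} = - 20 f b - \frac{53}{9} = - 20 b f - \frac{53}{9} = - \frac{53}{9} - 20 b f$)
$\left(g{\left(6,6 \right)} - 451\right) \left(-371 + Q\right) = \left(\left(- \frac{53}{9} - 120 \cdot 6\right) - 451\right) \left(-371 - \frac{279}{8}\right) = \left(\left(- \frac{53}{9} - 720\right) - 451\right) \left(- \frac{3247}{8}\right) = \left(- \frac{6533}{9} - 451\right) \left(- \frac{3247}{8}\right) = \left(- \frac{10592}{9}\right) \left(- \frac{3247}{8}\right) = \frac{4299028}{9}$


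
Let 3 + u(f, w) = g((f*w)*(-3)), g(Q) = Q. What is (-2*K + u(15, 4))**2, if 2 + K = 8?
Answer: 38025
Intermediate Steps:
K = 6 (K = -2 + 8 = 6)
u(f, w) = -3 - 3*f*w (u(f, w) = -3 + (f*w)*(-3) = -3 - 3*f*w)
(-2*K + u(15, 4))**2 = (-2*6 + (-3 - 3*15*4))**2 = (-12 + (-3 - 180))**2 = (-12 - 183)**2 = (-195)**2 = 38025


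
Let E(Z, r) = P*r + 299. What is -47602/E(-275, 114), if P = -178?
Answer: 47602/19993 ≈ 2.3809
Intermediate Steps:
E(Z, r) = 299 - 178*r (E(Z, r) = -178*r + 299 = 299 - 178*r)
-47602/E(-275, 114) = -47602/(299 - 178*114) = -47602/(299 - 20292) = -47602/(-19993) = -47602*(-1/19993) = 47602/19993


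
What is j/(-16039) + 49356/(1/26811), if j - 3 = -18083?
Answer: 21224147539004/16039 ≈ 1.3233e+9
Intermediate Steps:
j = -18080 (j = 3 - 18083 = -18080)
j/(-16039) + 49356/(1/26811) = -18080/(-16039) + 49356/(1/26811) = -18080*(-1/16039) + 49356/(1/26811) = 18080/16039 + 49356*26811 = 18080/16039 + 1323283716 = 21224147539004/16039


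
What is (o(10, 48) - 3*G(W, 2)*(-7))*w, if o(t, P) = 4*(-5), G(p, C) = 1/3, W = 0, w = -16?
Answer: 208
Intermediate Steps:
G(p, C) = ⅓ (G(p, C) = 1*(⅓) = ⅓)
o(t, P) = -20
(o(10, 48) - 3*G(W, 2)*(-7))*w = (-20 - 3*⅓*(-7))*(-16) = (-20 - 1*(-7))*(-16) = (-20 + 7)*(-16) = -13*(-16) = 208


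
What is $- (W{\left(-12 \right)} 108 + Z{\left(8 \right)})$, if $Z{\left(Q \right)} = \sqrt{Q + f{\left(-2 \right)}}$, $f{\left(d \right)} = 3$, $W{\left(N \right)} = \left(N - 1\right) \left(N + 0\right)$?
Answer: $-16848 - \sqrt{11} \approx -16851.0$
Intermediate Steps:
$W{\left(N \right)} = N \left(-1 + N\right)$ ($W{\left(N \right)} = \left(-1 + N\right) N = N \left(-1 + N\right)$)
$Z{\left(Q \right)} = \sqrt{3 + Q}$ ($Z{\left(Q \right)} = \sqrt{Q + 3} = \sqrt{3 + Q}$)
$- (W{\left(-12 \right)} 108 + Z{\left(8 \right)}) = - (- 12 \left(-1 - 12\right) 108 + \sqrt{3 + 8}) = - (\left(-12\right) \left(-13\right) 108 + \sqrt{11}) = - (156 \cdot 108 + \sqrt{11}) = - (16848 + \sqrt{11}) = -16848 - \sqrt{11}$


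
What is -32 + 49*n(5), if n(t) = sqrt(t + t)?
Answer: -32 + 49*sqrt(10) ≈ 122.95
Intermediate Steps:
n(t) = sqrt(2)*sqrt(t) (n(t) = sqrt(2*t) = sqrt(2)*sqrt(t))
-32 + 49*n(5) = -32 + 49*(sqrt(2)*sqrt(5)) = -32 + 49*sqrt(10)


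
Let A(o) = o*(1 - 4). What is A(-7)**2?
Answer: 441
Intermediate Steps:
A(o) = -3*o (A(o) = o*(-3) = -3*o)
A(-7)**2 = (-3*(-7))**2 = 21**2 = 441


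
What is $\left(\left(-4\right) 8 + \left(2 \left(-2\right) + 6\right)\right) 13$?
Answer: $-390$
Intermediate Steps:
$\left(\left(-4\right) 8 + \left(2 \left(-2\right) + 6\right)\right) 13 = \left(-32 + \left(-4 + 6\right)\right) 13 = \left(-32 + 2\right) 13 = \left(-30\right) 13 = -390$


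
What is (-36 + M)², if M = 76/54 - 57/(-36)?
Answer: 12709225/11664 ≈ 1089.6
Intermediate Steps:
M = 323/108 (M = 76*(1/54) - 57*(-1/36) = 38/27 + 19/12 = 323/108 ≈ 2.9907)
(-36 + M)² = (-36 + 323/108)² = (-3565/108)² = 12709225/11664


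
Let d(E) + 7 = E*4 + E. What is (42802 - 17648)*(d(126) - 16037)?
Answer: -387723756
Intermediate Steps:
d(E) = -7 + 5*E (d(E) = -7 + (E*4 + E) = -7 + (4*E + E) = -7 + 5*E)
(42802 - 17648)*(d(126) - 16037) = (42802 - 17648)*((-7 + 5*126) - 16037) = 25154*((-7 + 630) - 16037) = 25154*(623 - 16037) = 25154*(-15414) = -387723756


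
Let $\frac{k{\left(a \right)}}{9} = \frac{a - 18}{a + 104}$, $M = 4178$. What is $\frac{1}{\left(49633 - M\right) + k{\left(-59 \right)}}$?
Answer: $\frac{5}{227198} \approx 2.2007 \cdot 10^{-5}$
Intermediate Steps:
$k{\left(a \right)} = \frac{9 \left(-18 + a\right)}{104 + a}$ ($k{\left(a \right)} = 9 \frac{a - 18}{a + 104} = 9 \frac{-18 + a}{104 + a} = \frac{9 \left(-18 + a\right)}{104 + a}$)
$\frac{1}{\left(49633 - M\right) + k{\left(-59 \right)}} = \frac{1}{\left(49633 - 4178\right) + \frac{9 \left(-18 - 59\right)}{104 - 59}} = \frac{1}{\left(49633 - 4178\right) + 9 \cdot \frac{1}{45} \left(-77\right)} = \frac{1}{45455 + 9 \cdot \frac{1}{45} \left(-77\right)} = \frac{1}{45455 - \frac{77}{5}} = \frac{1}{\frac{227198}{5}} = \frac{5}{227198}$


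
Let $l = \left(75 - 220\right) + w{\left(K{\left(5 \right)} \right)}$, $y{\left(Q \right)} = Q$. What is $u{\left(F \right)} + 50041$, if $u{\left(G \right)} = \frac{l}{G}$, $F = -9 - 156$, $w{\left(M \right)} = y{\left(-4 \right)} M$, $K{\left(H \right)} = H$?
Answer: $50042$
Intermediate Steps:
$w{\left(M \right)} = - 4 M$
$F = -165$ ($F = -9 - 156 = -165$)
$l = -165$ ($l = \left(75 - 220\right) - 20 = -145 - 20 = -165$)
$u{\left(G \right)} = - \frac{165}{G}$
$u{\left(F \right)} + 50041 = - \frac{165}{-165} + 50041 = \left(-165\right) \left(- \frac{1}{165}\right) + 50041 = 1 + 50041 = 50042$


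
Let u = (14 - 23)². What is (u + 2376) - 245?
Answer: 2212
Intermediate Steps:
u = 81 (u = (-9)² = 81)
(u + 2376) - 245 = (81 + 2376) - 245 = 2457 - 245 = 2212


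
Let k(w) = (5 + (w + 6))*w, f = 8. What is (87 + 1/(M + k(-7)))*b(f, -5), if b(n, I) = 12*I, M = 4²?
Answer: -5215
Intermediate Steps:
k(w) = w*(11 + w) (k(w) = (5 + (6 + w))*w = (11 + w)*w = w*(11 + w))
M = 16
(87 + 1/(M + k(-7)))*b(f, -5) = (87 + 1/(16 - 7*(11 - 7)))*(12*(-5)) = (87 + 1/(16 - 7*4))*(-60) = (87 + 1/(16 - 28))*(-60) = (87 + 1/(-12))*(-60) = (87 - 1/12)*(-60) = (1043/12)*(-60) = -5215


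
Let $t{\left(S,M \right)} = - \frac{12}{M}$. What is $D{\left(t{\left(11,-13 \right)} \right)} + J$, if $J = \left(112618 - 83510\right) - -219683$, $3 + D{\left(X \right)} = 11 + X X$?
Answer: $\frac{42047175}{169} \approx 2.488 \cdot 10^{5}$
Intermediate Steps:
$D{\left(X \right)} = 8 + X^{2}$ ($D{\left(X \right)} = -3 + \left(11 + X X\right) = -3 + \left(11 + X^{2}\right) = 8 + X^{2}$)
$J = 248791$ ($J = \left(112618 - 83510\right) + 219683 = 29108 + 219683 = 248791$)
$D{\left(t{\left(11,-13 \right)} \right)} + J = \left(8 + \left(- \frac{12}{-13}\right)^{2}\right) + 248791 = \left(8 + \left(\left(-12\right) \left(- \frac{1}{13}\right)\right)^{2}\right) + 248791 = \left(8 + \left(\frac{12}{13}\right)^{2}\right) + 248791 = \left(8 + \frac{144}{169}\right) + 248791 = \frac{1496}{169} + 248791 = \frac{42047175}{169}$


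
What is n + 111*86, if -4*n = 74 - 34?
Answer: 9536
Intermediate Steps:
n = -10 (n = -(74 - 34)/4 = -¼*40 = -10)
n + 111*86 = -10 + 111*86 = -10 + 9546 = 9536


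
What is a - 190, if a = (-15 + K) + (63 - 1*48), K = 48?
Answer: -142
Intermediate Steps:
a = 48 (a = (-15 + 48) + (63 - 1*48) = 33 + (63 - 48) = 33 + 15 = 48)
a - 190 = 48 - 190 = -142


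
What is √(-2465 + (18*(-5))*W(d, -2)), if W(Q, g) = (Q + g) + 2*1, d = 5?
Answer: I*√2915 ≈ 53.991*I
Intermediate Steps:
W(Q, g) = 2 + Q + g (W(Q, g) = (Q + g) + 2 = 2 + Q + g)
√(-2465 + (18*(-5))*W(d, -2)) = √(-2465 + (18*(-5))*(2 + 5 - 2)) = √(-2465 - 90*5) = √(-2465 - 450) = √(-2915) = I*√2915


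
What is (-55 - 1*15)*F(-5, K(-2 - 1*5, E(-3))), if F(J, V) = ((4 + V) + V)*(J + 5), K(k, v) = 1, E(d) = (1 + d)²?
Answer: 0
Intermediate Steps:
F(J, V) = (4 + 2*V)*(5 + J)
(-55 - 1*15)*F(-5, K(-2 - 1*5, E(-3))) = (-55 - 1*15)*(20 + 4*(-5) + 10*1 + 2*(-5)*1) = (-55 - 15)*(20 - 20 + 10 - 10) = -70*0 = 0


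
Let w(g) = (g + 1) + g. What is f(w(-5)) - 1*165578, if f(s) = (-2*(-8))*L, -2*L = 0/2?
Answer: -165578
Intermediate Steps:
L = 0 (L = -0/2 = -½*0 = 0)
w(g) = 1 + 2*g (w(g) = (1 + g) + g = 1 + 2*g)
f(s) = 0 (f(s) = -2*(-8)*0 = 16*0 = 0)
f(w(-5)) - 1*165578 = 0 - 1*165578 = 0 - 165578 = -165578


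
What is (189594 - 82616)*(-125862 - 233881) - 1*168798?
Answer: -38484755452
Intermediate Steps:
(189594 - 82616)*(-125862 - 233881) - 1*168798 = 106978*(-359743) - 168798 = -38484586654 - 168798 = -38484755452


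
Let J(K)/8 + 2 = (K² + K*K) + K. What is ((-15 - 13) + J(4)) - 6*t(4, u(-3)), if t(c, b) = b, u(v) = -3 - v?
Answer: 244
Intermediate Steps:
J(K) = -16 + 8*K + 16*K² (J(K) = -16 + 8*((K² + K*K) + K) = -16 + 8*((K² + K²) + K) = -16 + 8*(2*K² + K) = -16 + 8*(K + 2*K²) = -16 + (8*K + 16*K²) = -16 + 8*K + 16*K²)
((-15 - 13) + J(4)) - 6*t(4, u(-3)) = ((-15 - 13) + (-16 + 8*4 + 16*4²)) - 6*(-3 - 1*(-3)) = (-28 + (-16 + 32 + 16*16)) - 6*(-3 + 3) = (-28 + (-16 + 32 + 256)) - 6*0 = (-28 + 272) + 0 = 244 + 0 = 244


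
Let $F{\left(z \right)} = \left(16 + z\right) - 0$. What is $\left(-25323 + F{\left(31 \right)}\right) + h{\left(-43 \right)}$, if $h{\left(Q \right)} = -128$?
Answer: $-25404$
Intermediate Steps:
$F{\left(z \right)} = 16 + z$ ($F{\left(z \right)} = \left(16 + z\right) + 0 = 16 + z$)
$\left(-25323 + F{\left(31 \right)}\right) + h{\left(-43 \right)} = \left(-25323 + \left(16 + 31\right)\right) - 128 = \left(-25323 + 47\right) - 128 = -25276 - 128 = -25404$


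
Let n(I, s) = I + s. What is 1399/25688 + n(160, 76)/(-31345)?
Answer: 37789287/805190360 ≈ 0.046932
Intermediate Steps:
1399/25688 + n(160, 76)/(-31345) = 1399/25688 + (160 + 76)/(-31345) = 1399*(1/25688) + 236*(-1/31345) = 1399/25688 - 236/31345 = 37789287/805190360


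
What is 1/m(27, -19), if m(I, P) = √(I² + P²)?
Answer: √1090/1090 ≈ 0.030289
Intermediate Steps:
1/m(27, -19) = 1/(√(27² + (-19)²)) = 1/(√(729 + 361)) = 1/(√1090) = √1090/1090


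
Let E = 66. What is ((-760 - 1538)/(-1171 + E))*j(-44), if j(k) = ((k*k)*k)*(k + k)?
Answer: 17226249216/1105 ≈ 1.5589e+7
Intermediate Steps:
j(k) = 2*k⁴ (j(k) = (k²*k)*(2*k) = k³*(2*k) = 2*k⁴)
((-760 - 1538)/(-1171 + E))*j(-44) = ((-760 - 1538)/(-1171 + 66))*(2*(-44)⁴) = (-2298/(-1105))*(2*3748096) = -2298*(-1/1105)*7496192 = (2298/1105)*7496192 = 17226249216/1105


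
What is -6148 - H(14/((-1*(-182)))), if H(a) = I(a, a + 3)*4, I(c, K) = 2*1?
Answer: -6156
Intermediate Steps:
I(c, K) = 2
H(a) = 8 (H(a) = 2*4 = 8)
-6148 - H(14/((-1*(-182)))) = -6148 - 1*8 = -6148 - 8 = -6156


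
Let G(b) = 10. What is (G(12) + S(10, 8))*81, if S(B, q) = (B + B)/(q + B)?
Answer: 900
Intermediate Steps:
S(B, q) = 2*B/(B + q) (S(B, q) = (2*B)/(B + q) = 2*B/(B + q))
(G(12) + S(10, 8))*81 = (10 + 2*10/(10 + 8))*81 = (10 + 2*10/18)*81 = (10 + 2*10*(1/18))*81 = (10 + 10/9)*81 = (100/9)*81 = 900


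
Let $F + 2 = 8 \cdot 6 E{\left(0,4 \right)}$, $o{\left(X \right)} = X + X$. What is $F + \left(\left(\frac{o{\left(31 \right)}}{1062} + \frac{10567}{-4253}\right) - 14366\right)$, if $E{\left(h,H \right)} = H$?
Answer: $- \frac{32019749602}{2258343} \approx -14178.0$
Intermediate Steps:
$o{\left(X \right)} = 2 X$
$F = 190$ ($F = -2 + 8 \cdot 6 \cdot 4 = -2 + 48 \cdot 4 = -2 + 192 = 190$)
$F + \left(\left(\frac{o{\left(31 \right)}}{1062} + \frac{10567}{-4253}\right) - 14366\right) = 190 - \left(\frac{61109165}{4253} - \frac{2 \cdot 31}{1062}\right) = 190 + \left(\left(62 \cdot \frac{1}{1062} + 10567 \left(- \frac{1}{4253}\right)\right) - 14366\right) = 190 + \left(\left(\frac{31}{531} - \frac{10567}{4253}\right) - 14366\right) = 190 - \frac{32448834772}{2258343} = - \frac{32019749602}{2258343}$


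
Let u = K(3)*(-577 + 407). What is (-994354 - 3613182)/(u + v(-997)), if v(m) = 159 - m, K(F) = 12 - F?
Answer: 2303768/187 ≈ 12320.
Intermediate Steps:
u = -1530 (u = (12 - 1*3)*(-577 + 407) = (12 - 3)*(-170) = 9*(-170) = -1530)
(-994354 - 3613182)/(u + v(-997)) = (-994354 - 3613182)/(-1530 + (159 - 1*(-997))) = -4607536/(-1530 + (159 + 997)) = -4607536/(-1530 + 1156) = -4607536/(-374) = -4607536*(-1/374) = 2303768/187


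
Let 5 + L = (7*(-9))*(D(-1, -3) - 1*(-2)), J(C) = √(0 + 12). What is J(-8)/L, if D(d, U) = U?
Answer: √3/29 ≈ 0.059726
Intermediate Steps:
J(C) = 2*√3 (J(C) = √12 = 2*√3)
L = 58 (L = -5 + (7*(-9))*(-3 - 1*(-2)) = -5 - 63*(-3 + 2) = -5 - 63*(-1) = -5 + 63 = 58)
J(-8)/L = (2*√3)/58 = (2*√3)*(1/58) = √3/29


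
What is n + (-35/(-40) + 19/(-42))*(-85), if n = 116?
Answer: 13453/168 ≈ 80.077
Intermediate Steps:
n + (-35/(-40) + 19/(-42))*(-85) = 116 + (-35/(-40) + 19/(-42))*(-85) = 116 + (-35*(-1/40) + 19*(-1/42))*(-85) = 116 + (7/8 - 19/42)*(-85) = 116 + (71/168)*(-85) = 116 - 6035/168 = 13453/168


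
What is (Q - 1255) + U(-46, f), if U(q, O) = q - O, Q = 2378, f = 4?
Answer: 1073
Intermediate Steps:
(Q - 1255) + U(-46, f) = (2378 - 1255) + (-46 - 1*4) = 1123 + (-46 - 4) = 1123 - 50 = 1073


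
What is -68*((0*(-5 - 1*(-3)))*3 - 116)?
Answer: 7888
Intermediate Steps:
-68*((0*(-5 - 1*(-3)))*3 - 116) = -68*((0*(-5 + 3))*3 - 116) = -68*((0*(-2))*3 - 116) = -68*(0*3 - 116) = -68*(0 - 116) = -68*(-116) = 7888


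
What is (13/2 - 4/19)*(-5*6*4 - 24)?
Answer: -17208/19 ≈ -905.68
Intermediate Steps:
(13/2 - 4/19)*(-5*6*4 - 24) = (13*(½) - 4*1/19)*(-30*4 - 24) = (13/2 - 4/19)*(-120 - 24) = (239/38)*(-144) = -17208/19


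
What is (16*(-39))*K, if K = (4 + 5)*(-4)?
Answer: 22464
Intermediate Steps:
K = -36 (K = 9*(-4) = -36)
(16*(-39))*K = (16*(-39))*(-36) = -624*(-36) = 22464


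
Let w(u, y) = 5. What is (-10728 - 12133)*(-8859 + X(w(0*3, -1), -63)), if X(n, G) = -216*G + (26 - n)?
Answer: -109046970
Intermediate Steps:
X(n, G) = 26 - n - 216*G
(-10728 - 12133)*(-8859 + X(w(0*3, -1), -63)) = (-10728 - 12133)*(-8859 + (26 - 1*5 - 216*(-63))) = -22861*(-8859 + (26 - 5 + 13608)) = -22861*(-8859 + 13629) = -22861*4770 = -109046970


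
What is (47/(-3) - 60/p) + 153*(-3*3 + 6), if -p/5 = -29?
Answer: -41332/87 ≈ -475.08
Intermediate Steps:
p = 145 (p = -5*(-29) = 145)
(47/(-3) - 60/p) + 153*(-3*3 + 6) = (47/(-3) - 60/145) + 153*(-3*3 + 6) = (47*(-⅓) - 60*1/145) + 153*(-9 + 6) = (-47/3 - 12/29) + 153*(-3) = -1399/87 - 459 = -41332/87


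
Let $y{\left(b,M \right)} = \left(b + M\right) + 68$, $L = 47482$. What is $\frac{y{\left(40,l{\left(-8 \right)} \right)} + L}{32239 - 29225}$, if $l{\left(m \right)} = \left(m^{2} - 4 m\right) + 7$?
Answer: $\frac{47693}{3014} \approx 15.824$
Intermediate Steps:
$l{\left(m \right)} = 7 + m^{2} - 4 m$
$y{\left(b,M \right)} = 68 + M + b$ ($y{\left(b,M \right)} = \left(M + b\right) + 68 = 68 + M + b$)
$\frac{y{\left(40,l{\left(-8 \right)} \right)} + L}{32239 - 29225} = \frac{\left(68 + \left(7 + \left(-8\right)^{2} - -32\right) + 40\right) + 47482}{32239 - 29225} = \frac{\left(68 + \left(7 + 64 + 32\right) + 40\right) + 47482}{3014} = \left(\left(68 + 103 + 40\right) + 47482\right) \frac{1}{3014} = \left(211 + 47482\right) \frac{1}{3014} = 47693 \cdot \frac{1}{3014} = \frac{47693}{3014}$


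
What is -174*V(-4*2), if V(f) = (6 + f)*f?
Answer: -2784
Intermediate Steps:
V(f) = f*(6 + f)
-174*V(-4*2) = -174*(-4*2)*(6 - 4*2) = -(-1392)*(6 - 8) = -(-1392)*(-2) = -174*16 = -2784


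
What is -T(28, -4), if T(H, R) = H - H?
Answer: 0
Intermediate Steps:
T(H, R) = 0
-T(28, -4) = -1*0 = 0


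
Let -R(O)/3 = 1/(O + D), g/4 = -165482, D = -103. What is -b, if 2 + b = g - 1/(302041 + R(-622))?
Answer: 144949251355765/218979728 ≈ 6.6193e+5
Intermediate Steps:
g = -661928 (g = 4*(-165482) = -661928)
R(O) = -3/(-103 + O) (R(O) = -3/(O - 103) = -3/(-103 + O))
b = -144949251355765/218979728 (b = -2 + (-661928 - 1/(302041 - 3/(-103 - 622))) = -2 + (-661928 - 1/(302041 - 3/(-725))) = -2 + (-661928 - 1/(302041 - 3*(-1/725))) = -2 + (-661928 - 1/(302041 + 3/725)) = -2 + (-661928 - 1/218979728/725) = -2 + (-661928 - 1*725/218979728) = -2 + (-661928 - 725/218979728) = -2 - 144948813396309/218979728 = -144949251355765/218979728 ≈ -6.6193e+5)
-b = -1*(-144949251355765/218979728) = 144949251355765/218979728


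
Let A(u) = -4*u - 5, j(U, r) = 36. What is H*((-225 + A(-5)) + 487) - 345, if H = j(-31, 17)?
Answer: 9627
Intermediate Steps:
A(u) = -5 - 4*u
H = 36
H*((-225 + A(-5)) + 487) - 345 = 36*((-225 + (-5 - 4*(-5))) + 487) - 345 = 36*((-225 + (-5 + 20)) + 487) - 345 = 36*((-225 + 15) + 487) - 345 = 36*(-210 + 487) - 345 = 36*277 - 345 = 9972 - 345 = 9627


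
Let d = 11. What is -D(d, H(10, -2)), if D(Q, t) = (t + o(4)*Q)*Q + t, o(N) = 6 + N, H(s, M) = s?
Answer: -1330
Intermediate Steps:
D(Q, t) = t + Q*(t + 10*Q) (D(Q, t) = (t + (6 + 4)*Q)*Q + t = (t + 10*Q)*Q + t = Q*(t + 10*Q) + t = t + Q*(t + 10*Q))
-D(d, H(10, -2)) = -(10 + 10*11**2 + 11*10) = -(10 + 10*121 + 110) = -(10 + 1210 + 110) = -1*1330 = -1330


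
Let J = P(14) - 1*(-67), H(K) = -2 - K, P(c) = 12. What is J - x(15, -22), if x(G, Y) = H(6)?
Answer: 87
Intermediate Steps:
x(G, Y) = -8 (x(G, Y) = -2 - 1*6 = -2 - 6 = -8)
J = 79 (J = 12 - 1*(-67) = 12 + 67 = 79)
J - x(15, -22) = 79 - 1*(-8) = 79 + 8 = 87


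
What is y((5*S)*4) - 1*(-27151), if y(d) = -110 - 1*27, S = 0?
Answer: 27014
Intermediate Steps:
y(d) = -137 (y(d) = -110 - 27 = -137)
y((5*S)*4) - 1*(-27151) = -137 - 1*(-27151) = -137 + 27151 = 27014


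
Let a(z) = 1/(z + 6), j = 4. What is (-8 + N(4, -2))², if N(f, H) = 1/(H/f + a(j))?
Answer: 441/4 ≈ 110.25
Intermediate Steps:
a(z) = 1/(6 + z)
N(f, H) = 1/(⅒ + H/f) (N(f, H) = 1/(H/f + 1/(6 + 4)) = 1/(H/f + 1/10) = 1/(H/f + ⅒) = 1/(⅒ + H/f))
(-8 + N(4, -2))² = (-8 + 10*4/(4 + 10*(-2)))² = (-8 + 10*4/(4 - 20))² = (-8 + 10*4/(-16))² = (-8 + 10*4*(-1/16))² = (-8 - 5/2)² = (-21/2)² = 441/4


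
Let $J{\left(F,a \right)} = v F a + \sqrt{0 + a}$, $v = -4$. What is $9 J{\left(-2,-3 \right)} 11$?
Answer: $-2376 + 99 i \sqrt{3} \approx -2376.0 + 171.47 i$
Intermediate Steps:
$J{\left(F,a \right)} = \sqrt{a} - 4 F a$ ($J{\left(F,a \right)} = - 4 F a + \sqrt{0 + a} = - 4 F a + \sqrt{a} = \sqrt{a} - 4 F a$)
$9 J{\left(-2,-3 \right)} 11 = 9 \left(\sqrt{-3} - \left(-8\right) \left(-3\right)\right) 11 = 9 \left(i \sqrt{3} - 24\right) 11 = 9 \left(-24 + i \sqrt{3}\right) 11 = \left(-216 + 9 i \sqrt{3}\right) 11 = -2376 + 99 i \sqrt{3}$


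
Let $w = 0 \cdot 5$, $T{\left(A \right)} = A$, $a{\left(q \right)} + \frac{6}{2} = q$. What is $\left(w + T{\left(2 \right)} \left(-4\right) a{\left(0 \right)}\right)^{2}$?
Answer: $576$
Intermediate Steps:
$a{\left(q \right)} = -3 + q$
$w = 0$
$\left(w + T{\left(2 \right)} \left(-4\right) a{\left(0 \right)}\right)^{2} = \left(0 + 2 \left(-4\right) \left(-3 + 0\right)\right)^{2} = \left(0 - -24\right)^{2} = \left(0 + 24\right)^{2} = 24^{2} = 576$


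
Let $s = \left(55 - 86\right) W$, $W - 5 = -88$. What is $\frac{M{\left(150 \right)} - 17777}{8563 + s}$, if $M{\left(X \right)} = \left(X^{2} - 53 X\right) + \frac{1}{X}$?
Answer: $- \frac{484049}{1670400} \approx -0.28978$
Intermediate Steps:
$W = -83$ ($W = 5 - 88 = -83$)
$M{\left(X \right)} = \frac{1}{X} + X^{2} - 53 X$
$s = 2573$ ($s = \left(55 - 86\right) \left(-83\right) = \left(-31\right) \left(-83\right) = 2573$)
$\frac{M{\left(150 \right)} - 17777}{8563 + s} = \frac{\frac{1 + 150^{2} \left(-53 + 150\right)}{150} - 17777}{8563 + 2573} = \frac{\frac{1 + 22500 \cdot 97}{150} - 17777}{11136} = \left(\frac{1 + 2182500}{150} - 17777\right) \frac{1}{11136} = \left(\frac{1}{150} \cdot 2182501 - 17777\right) \frac{1}{11136} = \left(\frac{2182501}{150} - 17777\right) \frac{1}{11136} = \left(- \frac{484049}{150}\right) \frac{1}{11136} = - \frac{484049}{1670400}$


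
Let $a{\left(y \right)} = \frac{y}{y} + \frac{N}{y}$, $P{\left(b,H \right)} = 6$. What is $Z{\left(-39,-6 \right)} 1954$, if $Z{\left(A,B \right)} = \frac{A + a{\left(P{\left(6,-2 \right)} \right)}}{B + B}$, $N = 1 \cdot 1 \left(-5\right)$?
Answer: $\frac{227641}{36} \approx 6323.4$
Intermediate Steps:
$N = -5$ ($N = 1 \left(-5\right) = -5$)
$a{\left(y \right)} = 1 - \frac{5}{y}$ ($a{\left(y \right)} = \frac{y}{y} - \frac{5}{y} = 1 - \frac{5}{y}$)
$Z{\left(A,B \right)} = \frac{\frac{1}{6} + A}{2 B}$ ($Z{\left(A,B \right)} = \frac{A + \frac{-5 + 6}{6}}{B + B} = \frac{A + \frac{1}{6} \cdot 1}{2 B} = \left(A + \frac{1}{6}\right) \frac{1}{2 B} = \left(\frac{1}{6} + A\right) \frac{1}{2 B} = \frac{\frac{1}{6} + A}{2 B}$)
$Z{\left(-39,-6 \right)} 1954 = \frac{1 + 6 \left(-39\right)}{12 \left(-6\right)} 1954 = \frac{1}{12} \left(- \frac{1}{6}\right) \left(1 - 234\right) 1954 = \frac{1}{12} \left(- \frac{1}{6}\right) \left(-233\right) 1954 = \frac{233}{72} \cdot 1954 = \frac{227641}{36}$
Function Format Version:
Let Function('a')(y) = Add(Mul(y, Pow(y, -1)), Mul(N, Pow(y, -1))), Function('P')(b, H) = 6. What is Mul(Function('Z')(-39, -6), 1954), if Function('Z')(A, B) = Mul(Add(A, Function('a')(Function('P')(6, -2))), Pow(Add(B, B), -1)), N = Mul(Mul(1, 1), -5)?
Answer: Rational(227641, 36) ≈ 6323.4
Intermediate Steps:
N = -5 (N = Mul(1, -5) = -5)
Function('a')(y) = Add(1, Mul(-5, Pow(y, -1))) (Function('a')(y) = Add(Mul(y, Pow(y, -1)), Mul(-5, Pow(y, -1))) = Add(1, Mul(-5, Pow(y, -1))))
Function('Z')(A, B) = Mul(Rational(1, 2), Pow(B, -1), Add(Rational(1, 6), A)) (Function('Z')(A, B) = Mul(Add(A, Mul(Pow(6, -1), Add(-5, 6))), Pow(Add(B, B), -1)) = Mul(Add(A, Mul(Rational(1, 6), 1)), Pow(Mul(2, B), -1)) = Mul(Add(A, Rational(1, 6)), Mul(Rational(1, 2), Pow(B, -1))) = Mul(Add(Rational(1, 6), A), Mul(Rational(1, 2), Pow(B, -1))) = Mul(Rational(1, 2), Pow(B, -1), Add(Rational(1, 6), A)))
Mul(Function('Z')(-39, -6), 1954) = Mul(Mul(Rational(1, 12), Pow(-6, -1), Add(1, Mul(6, -39))), 1954) = Mul(Mul(Rational(1, 12), Rational(-1, 6), Add(1, -234)), 1954) = Mul(Mul(Rational(1, 12), Rational(-1, 6), -233), 1954) = Mul(Rational(233, 72), 1954) = Rational(227641, 36)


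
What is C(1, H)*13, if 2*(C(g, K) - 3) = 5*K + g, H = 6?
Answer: 481/2 ≈ 240.50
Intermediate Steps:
C(g, K) = 3 + g/2 + 5*K/2 (C(g, K) = 3 + (5*K + g)/2 = 3 + (g + 5*K)/2 = 3 + (g/2 + 5*K/2) = 3 + g/2 + 5*K/2)
C(1, H)*13 = (3 + (½)*1 + (5/2)*6)*13 = (3 + ½ + 15)*13 = (37/2)*13 = 481/2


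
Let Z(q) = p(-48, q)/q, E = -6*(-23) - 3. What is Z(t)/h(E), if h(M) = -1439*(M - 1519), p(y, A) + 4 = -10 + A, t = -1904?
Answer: 137/270854336 ≈ 5.0581e-7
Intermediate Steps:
E = 135 (E = 138 - 3 = 135)
p(y, A) = -14 + A (p(y, A) = -4 + (-10 + A) = -14 + A)
Z(q) = (-14 + q)/q
h(M) = 2185841 - 1439*M (h(M) = -1439*(-1519 + M) = 2185841 - 1439*M)
Z(t)/h(E) = ((-14 - 1904)/(-1904))/(2185841 - 1439*135) = (-1/1904*(-1918))/(2185841 - 194265) = (137/136)/1991576 = (137/136)*(1/1991576) = 137/270854336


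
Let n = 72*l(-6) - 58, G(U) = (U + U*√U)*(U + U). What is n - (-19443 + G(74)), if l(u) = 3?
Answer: 8649 - 10952*√74 ≈ -85564.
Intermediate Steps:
G(U) = 2*U*(U + U^(3/2)) (G(U) = (U + U^(3/2))*(2*U) = 2*U*(U + U^(3/2)))
n = 158 (n = 72*3 - 58 = 216 - 58 = 158)
n - (-19443 + G(74)) = 158 - (-19443 + (2*74² + 2*74^(5/2))) = 158 - (-19443 + (2*5476 + 2*(5476*√74))) = 158 - (-19443 + (10952 + 10952*√74)) = 158 - (-8491 + 10952*√74) = 158 + (8491 - 10952*√74) = 8649 - 10952*√74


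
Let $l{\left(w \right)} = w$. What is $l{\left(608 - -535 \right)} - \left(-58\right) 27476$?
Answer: $1594751$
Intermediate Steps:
$l{\left(608 - -535 \right)} - \left(-58\right) 27476 = \left(608 - -535\right) - \left(-58\right) 27476 = \left(608 + 535\right) - -1593608 = 1143 + 1593608 = 1594751$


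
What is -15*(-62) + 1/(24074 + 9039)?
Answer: 30795091/33113 ≈ 930.00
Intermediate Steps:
-15*(-62) + 1/(24074 + 9039) = 930 + 1/33113 = 30795091/33113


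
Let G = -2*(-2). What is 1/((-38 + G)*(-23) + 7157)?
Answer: 1/7939 ≈ 0.00012596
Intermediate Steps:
G = 4
1/((-38 + G)*(-23) + 7157) = 1/((-38 + 4)*(-23) + 7157) = 1/(-34*(-23) + 7157) = 1/(782 + 7157) = 1/7939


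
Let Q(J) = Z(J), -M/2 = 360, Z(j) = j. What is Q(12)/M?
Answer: -1/60 ≈ -0.016667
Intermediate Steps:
M = -720 (M = -2*360 = -720)
Q(J) = J
Q(12)/M = 12/(-720) = 12*(-1/720) = -1/60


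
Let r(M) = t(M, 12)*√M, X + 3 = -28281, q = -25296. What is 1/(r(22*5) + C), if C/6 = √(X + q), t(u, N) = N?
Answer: 1/(12*(√110 + I*√13395)) ≈ 6.4717e-5 - 0.00071416*I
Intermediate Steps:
X = -28284 (X = -3 - 28281 = -28284)
r(M) = 12*√M
C = 12*I*√13395 (C = 6*√(-28284 - 25296) = 6*√(-53580) = 6*(2*I*√13395) = 12*I*√13395 ≈ 1388.8*I)
1/(r(22*5) + C) = 1/(12*√(22*5) + 12*I*√13395) = 1/(12*√110 + 12*I*√13395)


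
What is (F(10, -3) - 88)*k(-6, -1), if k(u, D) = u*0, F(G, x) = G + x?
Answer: 0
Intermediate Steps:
k(u, D) = 0
(F(10, -3) - 88)*k(-6, -1) = ((10 - 3) - 88)*0 = (7 - 88)*0 = -81*0 = 0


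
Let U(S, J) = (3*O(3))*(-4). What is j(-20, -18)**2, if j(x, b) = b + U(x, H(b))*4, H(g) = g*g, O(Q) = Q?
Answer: 26244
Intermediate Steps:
H(g) = g**2
U(S, J) = -36 (U(S, J) = (3*3)*(-4) = 9*(-4) = -36)
j(x, b) = -144 + b (j(x, b) = b - 36*4 = b - 144 = -144 + b)
j(-20, -18)**2 = (-144 - 18)**2 = (-162)**2 = 26244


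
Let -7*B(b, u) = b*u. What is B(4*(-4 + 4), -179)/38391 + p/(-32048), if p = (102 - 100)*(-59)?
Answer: 59/16024 ≈ 0.0036820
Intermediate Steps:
p = -118 (p = 2*(-59) = -118)
B(b, u) = -b*u/7
B(4*(-4 + 4), -179)/38391 + p/(-32048) = -⅐*4*(-4 + 4)*(-179)/38391 - 118/(-32048) = -⅐*4*0*(-179)*(1/38391) - 118*(-1/32048) = -⅐*0*(-179)*(1/38391) + 59/16024 = 0*(1/38391) + 59/16024 = 0 + 59/16024 = 59/16024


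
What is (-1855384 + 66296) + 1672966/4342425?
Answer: -7768978785434/4342425 ≈ -1.7891e+6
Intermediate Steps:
(-1855384 + 66296) + 1672966/4342425 = -1789088 + 1672966*(1/4342425) = -1789088 + 1672966/4342425 = -7768978785434/4342425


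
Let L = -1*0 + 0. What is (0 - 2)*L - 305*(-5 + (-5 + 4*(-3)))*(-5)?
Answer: -33550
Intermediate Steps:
L = 0 (L = 0 + 0 = 0)
(0 - 2)*L - 305*(-5 + (-5 + 4*(-3)))*(-5) = (0 - 2)*0 - 305*(-5 + (-5 + 4*(-3)))*(-5) = -2*0 - 305*(-5 + (-5 - 12))*(-5) = 0 - 305*(-5 - 17)*(-5) = 0 - (-6710)*(-5) = 0 - 305*110 = 0 - 33550 = -33550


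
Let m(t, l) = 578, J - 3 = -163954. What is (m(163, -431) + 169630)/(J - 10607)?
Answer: -28368/29093 ≈ -0.97508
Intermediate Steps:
J = -163951 (J = 3 - 163954 = -163951)
(m(163, -431) + 169630)/(J - 10607) = (578 + 169630)/(-163951 - 10607) = 170208/(-174558) = 170208*(-1/174558) = -28368/29093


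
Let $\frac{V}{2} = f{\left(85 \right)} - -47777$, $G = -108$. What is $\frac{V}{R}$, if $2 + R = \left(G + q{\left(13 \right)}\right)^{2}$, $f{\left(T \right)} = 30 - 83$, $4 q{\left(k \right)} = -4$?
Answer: $\frac{95448}{11879} \approx 8.035$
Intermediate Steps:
$q{\left(k \right)} = -1$ ($q{\left(k \right)} = \frac{1}{4} \left(-4\right) = -1$)
$f{\left(T \right)} = -53$
$R = 11879$ ($R = -2 + \left(-108 - 1\right)^{2} = -2 + \left(-109\right)^{2} = -2 + 11881 = 11879$)
$V = 95448$ ($V = 2 \left(-53 - -47777\right) = 2 \left(-53 + 47777\right) = 2 \cdot 47724 = 95448$)
$\frac{V}{R} = \frac{95448}{11879}$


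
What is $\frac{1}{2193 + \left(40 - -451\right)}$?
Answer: $\frac{1}{2684} \approx 0.00037258$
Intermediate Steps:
$\frac{1}{2193 + \left(40 - -451\right)} = \frac{1}{2193 + \left(40 + 451\right)} = \frac{1}{2193 + 491} = \frac{1}{2684}$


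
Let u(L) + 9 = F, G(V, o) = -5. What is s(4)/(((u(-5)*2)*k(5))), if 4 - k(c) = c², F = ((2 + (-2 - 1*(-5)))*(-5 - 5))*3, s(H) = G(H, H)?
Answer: -5/6678 ≈ -0.00074873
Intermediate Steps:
s(H) = -5
F = -150 (F = ((2 + (-2 + 5))*(-10))*3 = ((2 + 3)*(-10))*3 = (5*(-10))*3 = -50*3 = -150)
u(L) = -159 (u(L) = -9 - 150 = -159)
k(c) = 4 - c²
s(4)/(((u(-5)*2)*k(5))) = -5*(-1/(318*(4 - 1*5²))) = -5*(-1/(318*(4 - 1*25))) = -5*(-1/(318*(4 - 25))) = -5/((-318*(-21))) = -5/6678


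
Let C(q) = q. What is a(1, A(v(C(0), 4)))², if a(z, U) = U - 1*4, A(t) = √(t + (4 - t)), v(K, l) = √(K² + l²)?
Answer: 4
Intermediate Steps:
A(t) = 2 (A(t) = √4 = 2)
a(z, U) = -4 + U (a(z, U) = U - 4 = -4 + U)
a(1, A(v(C(0), 4)))² = (-4 + 2)² = (-2)² = 4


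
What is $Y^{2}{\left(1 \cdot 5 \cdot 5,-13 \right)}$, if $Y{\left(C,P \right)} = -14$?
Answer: $196$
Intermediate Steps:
$Y^{2}{\left(1 \cdot 5 \cdot 5,-13 \right)} = \left(-14\right)^{2} = 196$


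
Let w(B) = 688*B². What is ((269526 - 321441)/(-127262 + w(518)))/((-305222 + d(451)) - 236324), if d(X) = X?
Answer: 3461/6654734414450 ≈ 5.2008e-10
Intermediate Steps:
((269526 - 321441)/(-127262 + w(518)))/((-305222 + d(451)) - 236324) = ((269526 - 321441)/(-127262 + 688*518²))/((-305222 + 451) - 236324) = (-51915/(-127262 + 688*268324))/(-304771 - 236324) = -51915/(-127262 + 184606912)/(-541095) = -51915/184479650*(-1/541095) = -51915*1/184479650*(-1/541095) = -10383/36895930*(-1/541095) = 3461/6654734414450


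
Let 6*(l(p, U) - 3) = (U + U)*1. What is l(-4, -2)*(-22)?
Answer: -154/3 ≈ -51.333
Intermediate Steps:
l(p, U) = 3 + U/3 (l(p, U) = 3 + ((U + U)*1)/6 = 3 + ((2*U)*1)/6 = 3 + (2*U)/6 = 3 + U/3)
l(-4, -2)*(-22) = (3 + (⅓)*(-2))*(-22) = (3 - ⅔)*(-22) = (7/3)*(-22) = -154/3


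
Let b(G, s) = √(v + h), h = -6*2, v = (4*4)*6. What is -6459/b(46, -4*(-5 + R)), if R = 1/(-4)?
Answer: -2153*√21/14 ≈ -704.73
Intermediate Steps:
R = -¼ ≈ -0.25000
v = 96 (v = 16*6 = 96)
h = -12
b(G, s) = 2*√21 (b(G, s) = √(96 - 12) = √84 = 2*√21)
-6459/b(46, -4*(-5 + R)) = -6459*√21/42 = -2153*√21/14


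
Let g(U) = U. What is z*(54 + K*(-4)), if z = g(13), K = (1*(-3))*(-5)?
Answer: -78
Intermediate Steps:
K = 15 (K = -3*(-5) = 15)
z = 13
z*(54 + K*(-4)) = 13*(54 + 15*(-4)) = 13*(54 - 60) = 13*(-6) = -78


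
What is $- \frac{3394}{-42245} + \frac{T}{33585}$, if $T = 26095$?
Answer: $\frac{243274153}{283759665} \approx 0.85732$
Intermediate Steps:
$- \frac{3394}{-42245} + \frac{T}{33585} = - \frac{3394}{-42245} + \frac{26095}{33585} = \left(-3394\right) \left(- \frac{1}{42245}\right) + 26095 \cdot \frac{1}{33585} = \frac{3394}{42245} + \frac{5219}{6717} = \frac{243274153}{283759665}$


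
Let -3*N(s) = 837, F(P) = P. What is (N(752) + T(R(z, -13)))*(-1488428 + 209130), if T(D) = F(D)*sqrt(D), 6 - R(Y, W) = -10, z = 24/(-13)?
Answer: 275049070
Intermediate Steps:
z = -24/13 (z = 24*(-1/13) = -24/13 ≈ -1.8462)
R(Y, W) = 16 (R(Y, W) = 6 - 1*(-10) = 6 + 10 = 16)
N(s) = -279 (N(s) = -1/3*837 = -279)
T(D) = D**(3/2) (T(D) = D*sqrt(D) = D**(3/2))
(N(752) + T(R(z, -13)))*(-1488428 + 209130) = (-279 + 16**(3/2))*(-1488428 + 209130) = (-279 + 64)*(-1279298) = -215*(-1279298) = 275049070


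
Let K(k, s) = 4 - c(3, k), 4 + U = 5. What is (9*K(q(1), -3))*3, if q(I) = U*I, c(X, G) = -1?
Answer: 135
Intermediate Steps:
U = 1 (U = -4 + 5 = 1)
q(I) = I (q(I) = 1*I = I)
K(k, s) = 5 (K(k, s) = 4 - 1*(-1) = 4 + 1 = 5)
(9*K(q(1), -3))*3 = (9*5)*3 = 45*3 = 135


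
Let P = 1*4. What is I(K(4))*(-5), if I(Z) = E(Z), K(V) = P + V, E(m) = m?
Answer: -40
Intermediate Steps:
P = 4
K(V) = 4 + V
I(Z) = Z
I(K(4))*(-5) = (4 + 4)*(-5) = 8*(-5) = -40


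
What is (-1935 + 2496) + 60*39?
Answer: 2901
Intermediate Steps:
(-1935 + 2496) + 60*39 = 561 + 2340 = 2901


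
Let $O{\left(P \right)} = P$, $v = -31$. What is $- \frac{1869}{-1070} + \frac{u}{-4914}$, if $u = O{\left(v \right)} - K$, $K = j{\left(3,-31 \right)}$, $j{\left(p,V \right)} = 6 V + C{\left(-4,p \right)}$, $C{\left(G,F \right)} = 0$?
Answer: $\frac{2254604}{1314495} \approx 1.7152$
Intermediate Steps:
$j{\left(p,V \right)} = 6 V$ ($j{\left(p,V \right)} = 6 V + 0 = 6 V$)
$K = -186$ ($K = 6 \left(-31\right) = -186$)
$u = 155$ ($u = -31 - -186 = -31 + 186 = 155$)
$- \frac{1869}{-1070} + \frac{u}{-4914} = - \frac{1869}{-1070} + \frac{155}{-4914} = \left(-1869\right) \left(- \frac{1}{1070}\right) + 155 \left(- \frac{1}{4914}\right) = \frac{1869}{1070} - \frac{155}{4914} = \frac{2254604}{1314495}$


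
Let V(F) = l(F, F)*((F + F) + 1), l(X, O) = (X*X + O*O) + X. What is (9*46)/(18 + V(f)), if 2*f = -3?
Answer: 69/2 ≈ 34.500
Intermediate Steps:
f = -3/2 (f = (½)*(-3) = -3/2 ≈ -1.5000)
l(X, O) = X + O² + X² (l(X, O) = (X² + O²) + X = (O² + X²) + X = X + O² + X²)
V(F) = (1 + 2*F)*(F + 2*F²) (V(F) = (F + F² + F²)*((F + F) + 1) = (F + 2*F²)*(2*F + 1) = (F + 2*F²)*(1 + 2*F) = (1 + 2*F)*(F + 2*F²))
(9*46)/(18 + V(f)) = (9*46)/(18 - 3*(1 + 2*(-3/2))²/2) = 414/(18 - 3*(1 - 3)²/2) = 414/(18 - 3/2*(-2)²) = 414/(18 - 3/2*4) = 414/(18 - 6) = 414/12 = 414*(1/12) = 69/2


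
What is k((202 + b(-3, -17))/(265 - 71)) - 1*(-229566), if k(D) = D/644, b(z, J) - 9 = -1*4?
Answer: 1247002521/5432 ≈ 2.2957e+5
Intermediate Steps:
b(z, J) = 5 (b(z, J) = 9 - 1*4 = 9 - 4 = 5)
k(D) = D/644 (k(D) = D*(1/644) = D/644)
k((202 + b(-3, -17))/(265 - 71)) - 1*(-229566) = ((202 + 5)/(265 - 71))/644 - 1*(-229566) = (207/194)/644 + 229566 = (207*(1/194))/644 + 229566 = (1/644)*(207/194) + 229566 = 9/5432 + 229566 = 1247002521/5432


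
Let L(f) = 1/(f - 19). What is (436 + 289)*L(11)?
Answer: -725/8 ≈ -90.625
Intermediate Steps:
L(f) = 1/(-19 + f)
(436 + 289)*L(11) = (436 + 289)/(-19 + 11) = 725/(-8) = 725*(-1/8) = -725/8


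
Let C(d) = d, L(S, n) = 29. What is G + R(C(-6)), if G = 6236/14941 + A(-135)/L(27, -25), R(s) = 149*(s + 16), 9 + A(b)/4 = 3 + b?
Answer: 637354730/433289 ≈ 1471.0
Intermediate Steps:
A(b) = -24 + 4*b (A(b) = -36 + 4*(3 + b) = -36 + (12 + 4*b) = -24 + 4*b)
R(s) = 2384 + 149*s (R(s) = 149*(16 + s) = 2384 + 149*s)
G = -8245880/433289 (G = 6236/14941 + (-24 + 4*(-135))/29 = 6236*(1/14941) + (-24 - 540)*(1/29) = 6236/14941 - 564*1/29 = 6236/14941 - 564/29 = -8245880/433289 ≈ -19.031)
G + R(C(-6)) = -8245880/433289 + (2384 + 149*(-6)) = -8245880/433289 + (2384 - 894) = -8245880/433289 + 1490 = 637354730/433289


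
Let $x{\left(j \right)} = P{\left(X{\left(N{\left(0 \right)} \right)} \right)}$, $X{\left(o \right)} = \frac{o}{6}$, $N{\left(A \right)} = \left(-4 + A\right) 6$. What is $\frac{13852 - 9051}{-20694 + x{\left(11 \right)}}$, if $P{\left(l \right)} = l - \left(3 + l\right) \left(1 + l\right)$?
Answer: $- \frac{4801}{20701} \approx -0.23192$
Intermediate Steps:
$N{\left(A \right)} = -24 + 6 A$
$X{\left(o \right)} = \frac{o}{6}$ ($X{\left(o \right)} = o \frac{1}{6} = \frac{o}{6}$)
$P{\left(l \right)} = l - \left(1 + l\right) \left(3 + l\right)$
$x{\left(j \right)} = -7$ ($x{\left(j \right)} = -3 - \left(\frac{-24 + 6 \cdot 0}{6}\right)^{2} - 3 \frac{-24 + 6 \cdot 0}{6} = -3 - \left(\frac{-24 + 0}{6}\right)^{2} - 3 \frac{-24 + 0}{6} = -3 - \left(\frac{1}{6} \left(-24\right)\right)^{2} - 3 \cdot \frac{1}{6} \left(-24\right) = -3 - \left(-4\right)^{2} - -12 = -3 - 16 + 12 = -7$)
$\frac{13852 - 9051}{-20694 + x{\left(11 \right)}} = \frac{13852 - 9051}{-20694 - 7} = \frac{4801}{-20701} = 4801 \left(- \frac{1}{20701}\right) = - \frac{4801}{20701}$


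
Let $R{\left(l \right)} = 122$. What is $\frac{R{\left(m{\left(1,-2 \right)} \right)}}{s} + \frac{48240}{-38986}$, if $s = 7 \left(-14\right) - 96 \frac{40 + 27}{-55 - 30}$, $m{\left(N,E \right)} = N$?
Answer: $- \frac{123961085}{18498857} \approx -6.701$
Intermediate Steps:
$s = - \frac{1898}{85}$ ($s = -98 - 96 \frac{67}{-85} = -98 - 96 \cdot 67 \left(- \frac{1}{85}\right) = -98 - - \frac{6432}{85} = -98 + \frac{6432}{85} = - \frac{1898}{85} \approx -22.329$)
$\frac{R{\left(m{\left(1,-2 \right)} \right)}}{s} + \frac{48240}{-38986} = \frac{122}{- \frac{1898}{85}} + \frac{48240}{-38986} = 122 \left(- \frac{85}{1898}\right) + 48240 \left(- \frac{1}{38986}\right) = - \frac{5185}{949} - \frac{24120}{19493} = - \frac{123961085}{18498857}$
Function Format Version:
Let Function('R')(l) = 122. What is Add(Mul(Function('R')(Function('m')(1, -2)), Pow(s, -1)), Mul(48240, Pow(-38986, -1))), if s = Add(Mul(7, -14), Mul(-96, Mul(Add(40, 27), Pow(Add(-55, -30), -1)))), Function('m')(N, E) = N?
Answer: Rational(-123961085, 18498857) ≈ -6.7010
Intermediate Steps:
s = Rational(-1898, 85) (s = Add(-98, Mul(-96, Mul(67, Pow(-85, -1)))) = Add(-98, Mul(-96, Mul(67, Rational(-1, 85)))) = Add(-98, Mul(-96, Rational(-67, 85))) = Add(-98, Rational(6432, 85)) = Rational(-1898, 85) ≈ -22.329)
Add(Mul(Function('R')(Function('m')(1, -2)), Pow(s, -1)), Mul(48240, Pow(-38986, -1))) = Add(Mul(122, Pow(Rational(-1898, 85), -1)), Mul(48240, Pow(-38986, -1))) = Add(Mul(122, Rational(-85, 1898)), Mul(48240, Rational(-1, 38986))) = Add(Rational(-5185, 949), Rational(-24120, 19493)) = Rational(-123961085, 18498857)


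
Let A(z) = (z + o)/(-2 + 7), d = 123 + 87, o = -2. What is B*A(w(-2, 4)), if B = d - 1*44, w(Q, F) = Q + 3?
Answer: -166/5 ≈ -33.200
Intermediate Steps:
d = 210
w(Q, F) = 3 + Q
A(z) = -2/5 + z/5 (A(z) = (z - 2)/(-2 + 7) = (-2 + z)/5 = (-2 + z)*(1/5) = -2/5 + z/5)
B = 166 (B = 210 - 1*44 = 210 - 44 = 166)
B*A(w(-2, 4)) = 166*(-2/5 + (3 - 2)/5) = 166*(-2/5 + (1/5)*1) = 166*(-2/5 + 1/5) = 166*(-1/5) = -166/5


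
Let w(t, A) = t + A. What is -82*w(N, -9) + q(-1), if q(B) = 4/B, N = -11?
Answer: 1636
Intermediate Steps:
w(t, A) = A + t
-82*w(N, -9) + q(-1) = -82*(-9 - 11) + 4/(-1) = -82*(-20) + 4*(-1) = 1640 - 4 = 1636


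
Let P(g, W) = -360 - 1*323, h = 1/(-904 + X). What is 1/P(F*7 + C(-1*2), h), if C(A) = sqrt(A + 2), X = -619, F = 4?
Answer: -1/683 ≈ -0.0014641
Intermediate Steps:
C(A) = sqrt(2 + A)
h = -1/1523 (h = 1/(-904 - 619) = 1/(-1523) = -1/1523 ≈ -0.00065660)
P(g, W) = -683 (P(g, W) = -360 - 323 = -683)
1/P(F*7 + C(-1*2), h) = 1/(-683) = -1/683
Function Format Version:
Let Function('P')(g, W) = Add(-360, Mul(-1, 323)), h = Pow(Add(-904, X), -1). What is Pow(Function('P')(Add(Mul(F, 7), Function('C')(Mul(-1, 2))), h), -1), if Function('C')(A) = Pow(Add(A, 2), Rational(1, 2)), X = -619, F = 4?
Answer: Rational(-1, 683) ≈ -0.0014641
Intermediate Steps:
Function('C')(A) = Pow(Add(2, A), Rational(1, 2))
h = Rational(-1, 1523) (h = Pow(Add(-904, -619), -1) = Pow(-1523, -1) = Rational(-1, 1523) ≈ -0.00065660)
Function('P')(g, W) = -683 (Function('P')(g, W) = Add(-360, -323) = -683)
Pow(Function('P')(Add(Mul(F, 7), Function('C')(Mul(-1, 2))), h), -1) = Pow(-683, -1) = Rational(-1, 683)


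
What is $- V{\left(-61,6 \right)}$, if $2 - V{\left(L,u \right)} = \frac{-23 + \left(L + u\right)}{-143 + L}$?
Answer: $- \frac{55}{34} \approx -1.6176$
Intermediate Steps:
$V{\left(L,u \right)} = 2 - \frac{-23 + L + u}{-143 + L}$ ($V{\left(L,u \right)} = 2 - \frac{-23 + \left(L + u\right)}{-143 + L} = 2 - \frac{-23 + L + u}{-143 + L}$)
$- V{\left(-61,6 \right)} = - \frac{-263 - 61 - 6}{-143 - 61} = - \frac{-263 - 61 - 6}{-204} = - \frac{\left(-1\right) \left(-330\right)}{204} = \left(-1\right) \frac{55}{34} = - \frac{55}{34}$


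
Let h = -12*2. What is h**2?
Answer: 576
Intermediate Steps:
h = -24
h**2 = (-24)**2 = 576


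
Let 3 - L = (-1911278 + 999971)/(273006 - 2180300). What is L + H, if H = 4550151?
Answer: 8678480511969/1907294 ≈ 4.5502e+6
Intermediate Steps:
L = 4810575/1907294 (L = 3 - (-1911278 + 999971)/(273006 - 2180300) = 3 - (-911307)/(-1907294) = 3 - (-911307)*(-1)/1907294 = 3 - 1*911307/1907294 = 3 - 911307/1907294 = 4810575/1907294 ≈ 2.5222)
L + H = 4810575/1907294 + 4550151 = 8678480511969/1907294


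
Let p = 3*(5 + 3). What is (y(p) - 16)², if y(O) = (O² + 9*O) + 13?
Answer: 622521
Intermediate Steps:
p = 24 (p = 3*8 = 24)
y(O) = 13 + O² + 9*O
(y(p) - 16)² = ((13 + 24² + 9*24) - 16)² = ((13 + 576 + 216) - 16)² = (805 - 16)² = 789² = 622521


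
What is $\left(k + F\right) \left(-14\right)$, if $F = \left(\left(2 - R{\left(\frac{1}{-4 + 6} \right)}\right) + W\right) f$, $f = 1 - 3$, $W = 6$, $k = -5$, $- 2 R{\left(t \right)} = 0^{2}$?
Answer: $294$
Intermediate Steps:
$R{\left(t \right)} = 0$ ($R{\left(t \right)} = - \frac{0^{2}}{2} = \left(- \frac{1}{2}\right) 0 = 0$)
$f = -2$
$F = -16$ ($F = \left(\left(2 - 0\right) + 6\right) \left(-2\right) = \left(\left(2 + 0\right) + 6\right) \left(-2\right) = \left(2 + 6\right) \left(-2\right) = 8 \left(-2\right) = -16$)
$\left(k + F\right) \left(-14\right) = \left(-5 - 16\right) \left(-14\right) = \left(-21\right) \left(-14\right) = 294$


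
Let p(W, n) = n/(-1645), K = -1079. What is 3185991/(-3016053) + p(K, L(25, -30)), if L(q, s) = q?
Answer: -118141256/110253493 ≈ -1.0715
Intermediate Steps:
p(W, n) = -n/1645 (p(W, n) = n*(-1/1645) = -n/1645)
3185991/(-3016053) + p(K, L(25, -30)) = 3185991/(-3016053) - 1/1645*25 = 3185991*(-1/3016053) - 5/329 = -353999/335117 - 5/329 = -118141256/110253493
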